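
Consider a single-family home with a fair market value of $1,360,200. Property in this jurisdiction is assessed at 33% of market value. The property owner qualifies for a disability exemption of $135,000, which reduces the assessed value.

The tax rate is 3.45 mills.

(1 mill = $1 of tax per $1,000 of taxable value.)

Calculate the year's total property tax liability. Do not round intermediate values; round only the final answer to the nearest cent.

Assessed value = $1,360,200 × 0.33 = $448,866
Taxable value = $448,866 − $135,000 = $313,866
Tax = $313,866 × 0.00345 = $1,082.8377

$1,082.84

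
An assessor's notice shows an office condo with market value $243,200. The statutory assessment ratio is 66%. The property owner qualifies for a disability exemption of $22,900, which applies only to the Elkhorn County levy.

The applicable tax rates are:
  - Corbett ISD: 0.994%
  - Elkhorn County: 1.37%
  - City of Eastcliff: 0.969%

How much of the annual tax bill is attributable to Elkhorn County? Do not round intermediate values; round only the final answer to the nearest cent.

Assessed value = $243,200 × 0.66 = $160,512
Elkhorn County taxable value = $160,512 − $22,900 = $137,612
Elkhorn County levy = $137,612 × 0.0137 = $1,885.2844

$1,885.28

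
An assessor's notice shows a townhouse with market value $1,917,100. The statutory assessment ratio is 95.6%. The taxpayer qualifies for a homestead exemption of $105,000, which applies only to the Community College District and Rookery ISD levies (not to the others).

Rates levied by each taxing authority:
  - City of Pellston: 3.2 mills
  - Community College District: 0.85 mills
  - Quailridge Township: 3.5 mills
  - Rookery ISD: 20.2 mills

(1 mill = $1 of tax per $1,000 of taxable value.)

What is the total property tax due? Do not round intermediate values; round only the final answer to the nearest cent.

$48,648.50

Assessed value = $1,917,100 × 0.956 = $1,832,747.6
City of Pellston: $1,832,747.6 × 0.0032 = $5,864.79232
Community College District: ($1,832,747.6 − $105,000) × 0.00085 = $1,727,747.6 × 0.00085 = $1,468.58546
Quailridge Township: $1,832,747.6 × 0.0035 = $6,414.6166
Rookery ISD: ($1,832,747.6 − $105,000) × 0.0202 = $1,727,747.6 × 0.0202 = $34,900.50152
Total = $48,648.4959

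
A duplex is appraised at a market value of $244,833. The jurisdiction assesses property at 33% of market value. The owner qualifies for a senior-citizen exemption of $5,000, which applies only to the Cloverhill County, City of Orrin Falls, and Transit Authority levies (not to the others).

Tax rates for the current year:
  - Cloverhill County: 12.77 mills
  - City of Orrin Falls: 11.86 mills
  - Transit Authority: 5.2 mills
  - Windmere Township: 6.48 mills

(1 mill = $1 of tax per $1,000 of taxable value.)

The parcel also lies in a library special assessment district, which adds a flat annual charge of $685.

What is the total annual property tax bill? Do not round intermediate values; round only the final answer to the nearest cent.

$3,469.51

Assessed value = $244,833 × 0.33 = $80,794.89
Cloverhill County: ($80,794.89 − $5,000) × 0.01277 = $75,794.89 × 0.01277 = $967.9007453
City of Orrin Falls: ($80,794.89 − $5,000) × 0.01186 = $75,794.89 × 0.01186 = $898.9273954
Transit Authority: ($80,794.89 − $5,000) × 0.0052 = $75,794.89 × 0.0052 = $394.133428
Windmere Township: $80,794.89 × 0.00648 = $523.5508872
Levies subtotal = $2,784.5124559
Total = $2,784.5124559 + $685 = $3,469.5124559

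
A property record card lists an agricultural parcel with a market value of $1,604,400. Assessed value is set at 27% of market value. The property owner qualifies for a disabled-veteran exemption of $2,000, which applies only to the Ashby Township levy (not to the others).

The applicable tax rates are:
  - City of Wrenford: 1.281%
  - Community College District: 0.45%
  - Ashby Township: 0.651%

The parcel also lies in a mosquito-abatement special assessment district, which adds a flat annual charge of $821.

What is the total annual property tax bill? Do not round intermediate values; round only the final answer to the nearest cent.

$11,126.52

Assessed value = $1,604,400 × 0.27 = $433,188
City of Wrenford: $433,188 × 0.01281 = $5,549.13828
Community College District: $433,188 × 0.0045 = $1,949.346
Ashby Township: ($433,188 − $2,000) × 0.00651 = $431,188 × 0.00651 = $2,807.03388
Levies subtotal = $10,305.51816
Total = $10,305.51816 + $821 = $11,126.51816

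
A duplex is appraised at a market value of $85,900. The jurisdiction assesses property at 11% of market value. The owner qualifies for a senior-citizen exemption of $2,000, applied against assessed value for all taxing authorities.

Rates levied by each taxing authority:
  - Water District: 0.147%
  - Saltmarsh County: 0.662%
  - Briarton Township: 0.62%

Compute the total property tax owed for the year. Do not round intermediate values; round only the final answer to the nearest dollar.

Assessed value = $85,900 × 0.11 = $9,449
Taxable value = $9,449 − $2,000 = $7,449
Water District: $7,449 × 0.00147 = $10.95003
Saltmarsh County: $7,449 × 0.00662 = $49.31238
Briarton Township: $7,449 × 0.0062 = $46.1838
Total = $10.95003 + $49.31238 + $46.1838 = $106.44621

$106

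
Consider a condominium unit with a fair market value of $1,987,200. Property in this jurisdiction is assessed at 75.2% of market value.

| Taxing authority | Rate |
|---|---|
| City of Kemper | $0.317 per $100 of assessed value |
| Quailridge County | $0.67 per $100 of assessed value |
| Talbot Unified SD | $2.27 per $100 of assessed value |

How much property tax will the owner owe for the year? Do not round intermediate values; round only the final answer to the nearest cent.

$48,671.77

Assessed value = $1,987,200 × 0.752 = $1,494,374.4
City of Kemper: $1,494,374.4 × 0.00317 = $4,737.166848
Quailridge County: $1,494,374.4 × 0.0067 = $10,012.30848
Talbot Unified SD: $1,494,374.4 × 0.0227 = $33,922.29888
Total = $4,737.166848 + $10,012.30848 + $33,922.29888 = $48,671.774208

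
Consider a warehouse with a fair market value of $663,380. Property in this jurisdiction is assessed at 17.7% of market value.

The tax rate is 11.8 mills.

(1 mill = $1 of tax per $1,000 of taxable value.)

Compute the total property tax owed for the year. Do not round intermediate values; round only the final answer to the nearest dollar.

$1,386

Assessed value = $663,380 × 0.177 = $117,418.26
Tax = $117,418.26 × 0.0118 = $1,385.535468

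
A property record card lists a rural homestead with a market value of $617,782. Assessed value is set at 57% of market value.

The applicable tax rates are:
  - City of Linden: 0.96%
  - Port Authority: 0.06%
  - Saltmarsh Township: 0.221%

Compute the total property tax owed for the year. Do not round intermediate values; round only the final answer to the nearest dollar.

$4,370

Assessed value = $617,782 × 0.57 = $352,135.74
City of Linden: $352,135.74 × 0.0096 = $3,380.503104
Port Authority: $352,135.74 × 0.0006 = $211.281444
Saltmarsh Township: $352,135.74 × 0.00221 = $778.2199854
Total = $3,380.503104 + $211.281444 + $778.2199854 = $4,370.0045334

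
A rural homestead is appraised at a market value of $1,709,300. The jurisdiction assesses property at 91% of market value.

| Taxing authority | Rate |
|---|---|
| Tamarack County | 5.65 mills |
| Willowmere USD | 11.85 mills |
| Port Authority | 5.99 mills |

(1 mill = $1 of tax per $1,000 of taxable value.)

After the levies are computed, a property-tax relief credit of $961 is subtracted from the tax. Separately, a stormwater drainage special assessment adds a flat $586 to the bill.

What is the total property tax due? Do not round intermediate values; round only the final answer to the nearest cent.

Assessed value = $1,709,300 × 0.91 = $1,555,463
Tamarack County: $1,555,463 × 0.00565 = $8,788.36595
Willowmere USD: $1,555,463 × 0.01185 = $18,432.23655
Port Authority: $1,555,463 × 0.00599 = $9,317.22337
Levies subtotal = $36,537.82587
After credit = $36,537.82587 − $961 = $35,576.82587
Total = $35,576.82587 + $586 = $36,162.82587

$36,162.83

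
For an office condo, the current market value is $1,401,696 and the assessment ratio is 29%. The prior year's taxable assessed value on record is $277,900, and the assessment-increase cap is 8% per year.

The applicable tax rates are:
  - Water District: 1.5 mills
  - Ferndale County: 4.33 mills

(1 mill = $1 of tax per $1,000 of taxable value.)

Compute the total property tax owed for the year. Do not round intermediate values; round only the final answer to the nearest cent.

Uncapped assessed value = $1,401,696 × 0.29 = $406,491.84
Cap limit = $277,900 × 1.08 = $300,132
Taxable assessed value = min($406,491.84, $300,132) = $300,132 (cap binds)
Water District: $300,132 × 0.0015 = $450.198
Ferndale County: $300,132 × 0.00433 = $1,299.57156
Total = $1,749.76956

$1,749.77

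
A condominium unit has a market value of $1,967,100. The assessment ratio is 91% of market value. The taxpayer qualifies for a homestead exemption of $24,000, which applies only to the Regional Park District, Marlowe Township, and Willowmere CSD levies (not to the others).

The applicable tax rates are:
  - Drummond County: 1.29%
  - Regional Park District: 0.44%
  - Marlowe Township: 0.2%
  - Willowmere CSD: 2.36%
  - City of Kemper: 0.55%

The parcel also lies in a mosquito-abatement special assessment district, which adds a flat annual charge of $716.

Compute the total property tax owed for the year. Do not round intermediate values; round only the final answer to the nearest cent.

$86,634.95

Assessed value = $1,967,100 × 0.91 = $1,790,061
Drummond County: $1,790,061 × 0.0129 = $23,091.7869
Regional Park District: ($1,790,061 − $24,000) × 0.0044 = $1,766,061 × 0.0044 = $7,770.6684
Marlowe Township: ($1,790,061 − $24,000) × 0.002 = $1,766,061 × 0.002 = $3,532.122
Willowmere CSD: ($1,790,061 − $24,000) × 0.0236 = $1,766,061 × 0.0236 = $41,679.0396
City of Kemper: $1,790,061 × 0.0055 = $9,845.3355
Levies subtotal = $85,918.9524
Total = $85,918.9524 + $716 = $86,634.9524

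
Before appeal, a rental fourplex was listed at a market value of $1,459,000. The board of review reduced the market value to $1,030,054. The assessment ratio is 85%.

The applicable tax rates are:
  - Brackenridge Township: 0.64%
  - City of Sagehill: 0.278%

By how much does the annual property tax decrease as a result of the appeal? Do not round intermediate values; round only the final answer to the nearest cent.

Old assessed value = $1,459,000 × 0.85 = $1,240,150
New assessed value = $1,030,054 × 0.85 = $875,545.9
Combined rate = 0.0064 + 0.00278 = 0.00918
Old tax = $1,240,150 × 0.00918 = $11,384.577
New tax = $875,545.9 × 0.00918 = $8,037.511362
Reduction = $11,384.577 − $8,037.511362 = $3,347.065638

$3,347.07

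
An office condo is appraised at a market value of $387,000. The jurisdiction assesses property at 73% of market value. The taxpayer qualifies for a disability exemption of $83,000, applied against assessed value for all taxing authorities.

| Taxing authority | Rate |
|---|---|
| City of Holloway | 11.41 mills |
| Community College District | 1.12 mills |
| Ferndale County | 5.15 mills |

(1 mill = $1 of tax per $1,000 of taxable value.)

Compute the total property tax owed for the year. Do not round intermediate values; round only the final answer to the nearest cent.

$3,527.34

Assessed value = $387,000 × 0.73 = $282,510
Taxable value = $282,510 − $83,000 = $199,510
City of Holloway: $199,510 × 0.01141 = $2,276.4091
Community College District: $199,510 × 0.00112 = $223.4512
Ferndale County: $199,510 × 0.00515 = $1,027.4765
Total = $2,276.4091 + $223.4512 + $1,027.4765 = $3,527.3368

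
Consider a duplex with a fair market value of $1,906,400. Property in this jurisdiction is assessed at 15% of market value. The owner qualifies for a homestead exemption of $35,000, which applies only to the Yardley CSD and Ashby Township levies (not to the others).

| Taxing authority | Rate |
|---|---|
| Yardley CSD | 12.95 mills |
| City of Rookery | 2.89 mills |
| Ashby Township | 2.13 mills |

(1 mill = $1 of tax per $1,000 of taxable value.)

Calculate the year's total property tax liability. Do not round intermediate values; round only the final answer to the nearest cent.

Assessed value = $1,906,400 × 0.15 = $285,960
Yardley CSD: ($285,960 − $35,000) × 0.01295 = $250,960 × 0.01295 = $3,249.932
City of Rookery: $285,960 × 0.00289 = $826.4244
Ashby Township: ($285,960 − $35,000) × 0.00213 = $250,960 × 0.00213 = $534.5448
Total = $4,610.9012

$4,610.90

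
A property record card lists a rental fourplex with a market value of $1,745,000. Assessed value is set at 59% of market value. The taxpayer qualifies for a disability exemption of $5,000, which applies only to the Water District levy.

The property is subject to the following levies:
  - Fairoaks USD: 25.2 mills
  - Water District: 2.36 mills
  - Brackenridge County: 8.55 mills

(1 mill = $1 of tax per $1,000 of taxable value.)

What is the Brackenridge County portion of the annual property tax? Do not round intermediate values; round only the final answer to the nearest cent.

$8,802.65

Assessed value = $1,745,000 × 0.59 = $1,029,550
Brackenridge County taxable value = $1,029,550 (exemption does not apply)
Brackenridge County levy = $1,029,550 × 0.00855 = $8,802.6525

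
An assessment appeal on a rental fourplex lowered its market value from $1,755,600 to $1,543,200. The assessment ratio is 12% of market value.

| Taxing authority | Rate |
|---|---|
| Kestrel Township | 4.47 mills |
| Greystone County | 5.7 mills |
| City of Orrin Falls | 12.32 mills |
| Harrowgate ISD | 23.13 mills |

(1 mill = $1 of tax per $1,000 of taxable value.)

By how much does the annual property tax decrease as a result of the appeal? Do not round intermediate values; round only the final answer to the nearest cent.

Old assessed value = $1,755,600 × 0.12 = $210,672
New assessed value = $1,543,200 × 0.12 = $185,184
Combined rate = 0.00447 + 0.0057 + 0.01232 + 0.02313 = 0.04562
Old tax = $210,672 × 0.04562 = $9,610.85664
New tax = $185,184 × 0.04562 = $8,448.09408
Reduction = $9,610.85664 − $8,448.09408 = $1,162.76256

$1,162.76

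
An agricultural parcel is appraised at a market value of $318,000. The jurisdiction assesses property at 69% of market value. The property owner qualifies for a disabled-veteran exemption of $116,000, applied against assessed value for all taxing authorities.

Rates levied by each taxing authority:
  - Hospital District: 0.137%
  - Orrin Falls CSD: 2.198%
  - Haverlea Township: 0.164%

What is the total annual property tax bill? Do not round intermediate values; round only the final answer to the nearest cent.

Assessed value = $318,000 × 0.69 = $219,420
Taxable value = $219,420 − $116,000 = $103,420
Hospital District: $103,420 × 0.00137 = $141.6854
Orrin Falls CSD: $103,420 × 0.02198 = $2,273.1716
Haverlea Township: $103,420 × 0.00164 = $169.6088
Total = $141.6854 + $2,273.1716 + $169.6088 = $2,584.4658

$2,584.47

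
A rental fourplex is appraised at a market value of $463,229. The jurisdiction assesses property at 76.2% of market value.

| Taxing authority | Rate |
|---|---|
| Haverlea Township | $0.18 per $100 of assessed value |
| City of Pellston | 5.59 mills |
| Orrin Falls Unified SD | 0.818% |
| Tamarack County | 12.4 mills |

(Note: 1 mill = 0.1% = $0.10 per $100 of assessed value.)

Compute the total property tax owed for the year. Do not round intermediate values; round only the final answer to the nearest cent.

Assessed value = $463,229 × 0.762 = $352,980.498
Haverlea Township: $352,980.498 × 0.0018 = $635.3648964
City of Pellston: $352,980.498 × 0.00559 = $1,973.16098382
Orrin Falls Unified SD: $352,980.498 × 0.00818 = $2,887.38047364
Tamarack County: $352,980.498 × 0.0124 = $4,376.9581752
Total = $9,872.86452906

$9,872.86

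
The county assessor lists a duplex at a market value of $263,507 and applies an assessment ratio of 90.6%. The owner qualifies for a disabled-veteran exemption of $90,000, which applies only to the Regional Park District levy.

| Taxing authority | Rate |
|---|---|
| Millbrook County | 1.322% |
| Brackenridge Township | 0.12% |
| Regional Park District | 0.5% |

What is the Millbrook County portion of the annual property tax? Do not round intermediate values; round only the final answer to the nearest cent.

Assessed value = $263,507 × 0.906 = $238,737.342
Millbrook County taxable value = $238,737.342 (exemption does not apply)
Millbrook County levy = $238,737.342 × 0.01322 = $3,156.10766124

$3,156.11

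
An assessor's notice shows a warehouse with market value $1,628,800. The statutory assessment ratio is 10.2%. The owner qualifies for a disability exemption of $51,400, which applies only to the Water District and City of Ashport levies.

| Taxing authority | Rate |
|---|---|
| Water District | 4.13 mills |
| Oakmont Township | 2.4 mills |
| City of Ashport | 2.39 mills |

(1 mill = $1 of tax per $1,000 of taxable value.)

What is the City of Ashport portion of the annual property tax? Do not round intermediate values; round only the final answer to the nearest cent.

Assessed value = $1,628,800 × 0.102 = $166,137.6
City of Ashport taxable value = $166,137.6 − $51,400 = $114,737.6
City of Ashport levy = $114,737.6 × 0.00239 = $274.222864

$274.22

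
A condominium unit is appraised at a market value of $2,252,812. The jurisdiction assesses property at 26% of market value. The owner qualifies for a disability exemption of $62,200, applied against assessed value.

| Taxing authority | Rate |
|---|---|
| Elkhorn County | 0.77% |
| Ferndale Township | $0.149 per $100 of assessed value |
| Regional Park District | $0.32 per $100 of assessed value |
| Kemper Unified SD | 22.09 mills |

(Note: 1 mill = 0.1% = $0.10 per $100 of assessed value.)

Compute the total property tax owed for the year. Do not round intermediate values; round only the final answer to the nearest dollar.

Assessed value = $2,252,812 × 0.26 = $585,731.12
Taxable value = $585,731.12 − $62,200 = $523,531.12
Elkhorn County: $523,531.12 × 0.0077 = $4,031.189624
Ferndale Township: $523,531.12 × 0.00149 = $780.0613688
Regional Park District: $523,531.12 × 0.0032 = $1,675.299584
Kemper Unified SD: $523,531.12 × 0.02209 = $11,564.8024408
Total = $18,051.3530176

$18,051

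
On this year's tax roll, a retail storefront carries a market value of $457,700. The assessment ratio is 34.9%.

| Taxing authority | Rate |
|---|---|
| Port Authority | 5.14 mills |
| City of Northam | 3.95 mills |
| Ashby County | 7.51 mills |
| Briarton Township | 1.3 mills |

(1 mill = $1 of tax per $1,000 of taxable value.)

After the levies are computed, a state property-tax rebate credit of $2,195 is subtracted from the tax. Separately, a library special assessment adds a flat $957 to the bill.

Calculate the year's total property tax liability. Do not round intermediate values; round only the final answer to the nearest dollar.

Assessed value = $457,700 × 0.349 = $159,737.3
Port Authority: $159,737.3 × 0.00514 = $821.049722
City of Northam: $159,737.3 × 0.00395 = $630.962335
Ashby County: $159,737.3 × 0.00751 = $1,199.627123
Briarton Township: $159,737.3 × 0.0013 = $207.65849
Levies subtotal = $2,859.29767
After credit = $2,859.29767 − $2,195 = $664.29767
Total = $664.29767 + $957 = $1,621.29767

$1,621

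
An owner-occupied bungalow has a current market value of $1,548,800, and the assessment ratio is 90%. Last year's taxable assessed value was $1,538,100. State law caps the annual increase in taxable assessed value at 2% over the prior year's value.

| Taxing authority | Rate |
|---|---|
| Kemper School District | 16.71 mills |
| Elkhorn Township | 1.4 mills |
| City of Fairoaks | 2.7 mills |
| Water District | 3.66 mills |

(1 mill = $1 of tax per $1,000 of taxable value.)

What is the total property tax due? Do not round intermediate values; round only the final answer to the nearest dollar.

Uncapped assessed value = $1,548,800 × 0.9 = $1,393,920
Cap limit = $1,538,100 × 1.02 = $1,568,862
Taxable assessed value = min($1,393,920, $1,568,862) = $1,393,920 (cap does not bind)
Kemper School District: $1,393,920 × 0.01671 = $23,292.4032
Elkhorn Township: $1,393,920 × 0.0014 = $1,951.488
City of Fairoaks: $1,393,920 × 0.0027 = $3,763.584
Water District: $1,393,920 × 0.00366 = $5,101.7472
Total = $34,109.2224

$34,109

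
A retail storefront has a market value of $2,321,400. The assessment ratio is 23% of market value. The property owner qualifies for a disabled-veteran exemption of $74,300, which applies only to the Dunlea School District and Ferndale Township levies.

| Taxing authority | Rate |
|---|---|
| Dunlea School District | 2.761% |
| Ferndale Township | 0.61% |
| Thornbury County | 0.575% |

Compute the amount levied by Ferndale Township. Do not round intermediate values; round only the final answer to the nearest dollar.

$2,804

Assessed value = $2,321,400 × 0.23 = $533,922
Ferndale Township taxable value = $533,922 − $74,300 = $459,622
Ferndale Township levy = $459,622 × 0.0061 = $2,803.6942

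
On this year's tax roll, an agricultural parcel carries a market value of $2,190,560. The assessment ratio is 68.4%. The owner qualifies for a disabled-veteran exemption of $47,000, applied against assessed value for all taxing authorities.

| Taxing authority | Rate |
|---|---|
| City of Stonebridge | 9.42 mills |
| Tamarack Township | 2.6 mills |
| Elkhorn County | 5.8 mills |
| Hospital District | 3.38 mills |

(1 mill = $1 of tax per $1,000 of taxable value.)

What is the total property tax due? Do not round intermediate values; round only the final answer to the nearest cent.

Assessed value = $2,190,560 × 0.684 = $1,498,343.04
Taxable value = $1,498,343.04 − $47,000 = $1,451,343.04
City of Stonebridge: $1,451,343.04 × 0.00942 = $13,671.6514368
Tamarack Township: $1,451,343.04 × 0.0026 = $3,773.491904
Elkhorn County: $1,451,343.04 × 0.0058 = $8,417.789632
Hospital District: $1,451,343.04 × 0.00338 = $4,905.5394752
Total = $13,671.6514368 + $3,773.491904 + $8,417.789632 + $4,905.5394752 = $30,768.472448

$30,768.47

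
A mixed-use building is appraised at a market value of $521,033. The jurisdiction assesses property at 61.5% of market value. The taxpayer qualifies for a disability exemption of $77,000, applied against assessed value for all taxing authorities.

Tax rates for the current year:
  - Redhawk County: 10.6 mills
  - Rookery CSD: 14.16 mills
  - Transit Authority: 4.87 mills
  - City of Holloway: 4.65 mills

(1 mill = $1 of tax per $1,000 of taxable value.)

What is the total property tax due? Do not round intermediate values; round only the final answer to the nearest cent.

$8,344.96

Assessed value = $521,033 × 0.615 = $320,435.295
Taxable value = $320,435.295 − $77,000 = $243,435.295
Redhawk County: $243,435.295 × 0.0106 = $2,580.414127
Rookery CSD: $243,435.295 × 0.01416 = $3,447.0437772
Transit Authority: $243,435.295 × 0.00487 = $1,185.52988665
City of Holloway: $243,435.295 × 0.00465 = $1,131.97412175
Total = $2,580.414127 + $3,447.0437772 + $1,185.52988665 + $1,131.97412175 = $8,344.9619126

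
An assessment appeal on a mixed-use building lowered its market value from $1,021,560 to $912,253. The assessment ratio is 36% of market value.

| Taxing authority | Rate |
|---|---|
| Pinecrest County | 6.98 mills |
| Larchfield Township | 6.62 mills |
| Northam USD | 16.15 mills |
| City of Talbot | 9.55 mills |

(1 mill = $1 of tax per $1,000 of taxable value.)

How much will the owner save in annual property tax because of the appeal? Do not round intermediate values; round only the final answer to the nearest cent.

$1,546.48

Old assessed value = $1,021,560 × 0.36 = $367,761.6
New assessed value = $912,253 × 0.36 = $328,411.08
Combined rate = 0.00698 + 0.00662 + 0.01615 + 0.00955 = 0.0393
Old tax = $367,761.6 × 0.0393 = $14,453.03088
New tax = $328,411.08 × 0.0393 = $12,906.555444
Reduction = $14,453.03088 − $12,906.555444 = $1,546.475436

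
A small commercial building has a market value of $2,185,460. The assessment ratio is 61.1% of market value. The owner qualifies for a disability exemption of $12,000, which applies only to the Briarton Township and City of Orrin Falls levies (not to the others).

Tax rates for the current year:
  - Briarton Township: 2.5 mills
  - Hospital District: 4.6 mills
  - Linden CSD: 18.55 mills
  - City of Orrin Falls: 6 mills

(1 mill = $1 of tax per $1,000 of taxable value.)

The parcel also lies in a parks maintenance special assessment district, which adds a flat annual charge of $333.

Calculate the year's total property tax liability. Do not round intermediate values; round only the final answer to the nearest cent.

$42,493.75

Assessed value = $2,185,460 × 0.611 = $1,335,316.06
Briarton Township: ($1,335,316.06 − $12,000) × 0.0025 = $1,323,316.06 × 0.0025 = $3,308.29015
Hospital District: $1,335,316.06 × 0.0046 = $6,142.453876
Linden CSD: $1,335,316.06 × 0.01855 = $24,770.112913
City of Orrin Falls: ($1,335,316.06 − $12,000) × 0.006 = $1,323,316.06 × 0.006 = $7,939.89636
Levies subtotal = $42,160.753299
Total = $42,160.753299 + $333 = $42,493.753299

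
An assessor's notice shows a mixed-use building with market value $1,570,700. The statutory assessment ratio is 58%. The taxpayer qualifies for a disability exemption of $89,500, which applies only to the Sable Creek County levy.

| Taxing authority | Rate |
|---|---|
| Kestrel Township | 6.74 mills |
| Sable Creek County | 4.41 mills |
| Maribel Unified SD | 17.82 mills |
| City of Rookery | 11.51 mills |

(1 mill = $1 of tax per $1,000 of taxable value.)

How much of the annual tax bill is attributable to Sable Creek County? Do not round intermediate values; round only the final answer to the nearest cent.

$3,622.84

Assessed value = $1,570,700 × 0.58 = $911,006
Sable Creek County taxable value = $911,006 − $89,500 = $821,506
Sable Creek County levy = $821,506 × 0.00441 = $3,622.84146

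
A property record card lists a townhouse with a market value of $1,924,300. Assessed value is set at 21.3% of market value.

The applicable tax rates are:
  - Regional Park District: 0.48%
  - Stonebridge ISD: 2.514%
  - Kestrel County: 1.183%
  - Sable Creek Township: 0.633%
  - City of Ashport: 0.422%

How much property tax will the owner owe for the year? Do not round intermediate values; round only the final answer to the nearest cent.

Assessed value = $1,924,300 × 0.213 = $409,875.9
Regional Park District: $409,875.9 × 0.0048 = $1,967.40432
Stonebridge ISD: $409,875.9 × 0.02514 = $10,304.280126
Kestrel County: $409,875.9 × 0.01183 = $4,848.831897
Sable Creek Township: $409,875.9 × 0.00633 = $2,594.514447
City of Ashport: $409,875.9 × 0.00422 = $1,729.676298
Total = $1,967.40432 + $10,304.280126 + $4,848.831897 + $2,594.514447 + $1,729.676298 = $21,444.707088

$21,444.71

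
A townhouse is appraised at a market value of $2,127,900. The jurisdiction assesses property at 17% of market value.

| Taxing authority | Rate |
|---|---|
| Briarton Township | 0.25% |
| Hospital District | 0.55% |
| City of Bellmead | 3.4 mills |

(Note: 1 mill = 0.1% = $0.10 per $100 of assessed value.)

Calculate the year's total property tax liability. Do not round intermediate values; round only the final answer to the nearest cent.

$4,123.87

Assessed value = $2,127,900 × 0.17 = $361,743
Briarton Township: $361,743 × 0.0025 = $904.3575
Hospital District: $361,743 × 0.0055 = $1,989.5865
City of Bellmead: $361,743 × 0.0034 = $1,229.9262
Total = $4,123.8702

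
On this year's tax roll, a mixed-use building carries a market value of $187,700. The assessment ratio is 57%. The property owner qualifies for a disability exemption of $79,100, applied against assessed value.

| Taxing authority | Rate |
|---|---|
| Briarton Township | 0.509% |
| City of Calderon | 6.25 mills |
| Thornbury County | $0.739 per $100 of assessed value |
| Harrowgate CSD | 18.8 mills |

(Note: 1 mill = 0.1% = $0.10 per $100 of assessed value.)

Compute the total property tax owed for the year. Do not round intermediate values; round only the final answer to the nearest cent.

$1,046.67

Assessed value = $187,700 × 0.57 = $106,989
Taxable value = $106,989 − $79,100 = $27,889
Briarton Township: $27,889 × 0.00509 = $141.95501
City of Calderon: $27,889 × 0.00625 = $174.30625
Thornbury County: $27,889 × 0.00739 = $206.09971
Harrowgate CSD: $27,889 × 0.0188 = $524.3132
Total = $1,046.67417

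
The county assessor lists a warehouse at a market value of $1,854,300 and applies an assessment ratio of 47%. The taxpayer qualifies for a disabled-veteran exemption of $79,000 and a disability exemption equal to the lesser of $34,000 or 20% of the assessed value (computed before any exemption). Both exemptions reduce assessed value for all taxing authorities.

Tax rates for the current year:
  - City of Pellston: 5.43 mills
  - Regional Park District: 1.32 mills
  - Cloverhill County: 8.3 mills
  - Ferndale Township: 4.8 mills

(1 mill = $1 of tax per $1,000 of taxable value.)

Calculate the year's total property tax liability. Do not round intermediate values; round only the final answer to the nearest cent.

Assessed value = $1,854,300 × 0.47 = $871,521
Disability exemption = min($34,000, 20% × $871,521) = min($34,000, $174,304.2) = $34,000 (dollar cap binds)
Taxable value = $871,521 − $79,000 − $34,000 = $758,521
City of Pellston: $758,521 × 0.00543 = $4,118.76903
Regional Park District: $758,521 × 0.00132 = $1,001.24772
Cloverhill County: $758,521 × 0.0083 = $6,295.7243
Ferndale Township: $758,521 × 0.0048 = $3,640.9008
Total = $15,056.64185

$15,056.64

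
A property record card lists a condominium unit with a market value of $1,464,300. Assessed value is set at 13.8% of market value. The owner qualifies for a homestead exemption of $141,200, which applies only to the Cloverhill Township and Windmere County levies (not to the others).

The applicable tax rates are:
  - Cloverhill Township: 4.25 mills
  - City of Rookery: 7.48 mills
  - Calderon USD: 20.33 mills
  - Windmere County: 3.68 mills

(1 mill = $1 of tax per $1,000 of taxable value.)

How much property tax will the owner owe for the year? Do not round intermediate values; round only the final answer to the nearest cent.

$6,102.39

Assessed value = $1,464,300 × 0.138 = $202,073.4
Cloverhill Township: ($202,073.4 − $141,200) × 0.00425 = $60,873.4 × 0.00425 = $258.71195
City of Rookery: $202,073.4 × 0.00748 = $1,511.509032
Calderon USD: $202,073.4 × 0.02033 = $4,108.152222
Windmere County: ($202,073.4 − $141,200) × 0.00368 = $60,873.4 × 0.00368 = $224.014112
Total = $6,102.387316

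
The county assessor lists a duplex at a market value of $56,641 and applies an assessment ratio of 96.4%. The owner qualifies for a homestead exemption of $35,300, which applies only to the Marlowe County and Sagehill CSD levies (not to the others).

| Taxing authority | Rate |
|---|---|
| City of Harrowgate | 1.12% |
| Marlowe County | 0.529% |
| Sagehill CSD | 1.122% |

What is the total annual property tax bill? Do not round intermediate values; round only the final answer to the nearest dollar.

$930

Assessed value = $56,641 × 0.964 = $54,601.924
City of Harrowgate: $54,601.924 × 0.0112 = $611.5415488
Marlowe County: ($54,601.924 − $35,300) × 0.00529 = $19,301.924 × 0.00529 = $102.10717796
Sagehill CSD: ($54,601.924 − $35,300) × 0.01122 = $19,301.924 × 0.01122 = $216.56758728
Total = $930.21631404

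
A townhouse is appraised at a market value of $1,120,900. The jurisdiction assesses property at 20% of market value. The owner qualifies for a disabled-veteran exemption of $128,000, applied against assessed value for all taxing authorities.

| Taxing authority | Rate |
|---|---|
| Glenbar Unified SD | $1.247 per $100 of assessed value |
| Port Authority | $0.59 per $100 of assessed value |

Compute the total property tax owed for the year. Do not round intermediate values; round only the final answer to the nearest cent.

Assessed value = $1,120,900 × 0.2 = $224,180
Taxable value = $224,180 − $128,000 = $96,180
Glenbar Unified SD: $96,180 × 0.01247 = $1,199.3646
Port Authority: $96,180 × 0.0059 = $567.462
Total = $1,199.3646 + $567.462 = $1,766.8266

$1,766.83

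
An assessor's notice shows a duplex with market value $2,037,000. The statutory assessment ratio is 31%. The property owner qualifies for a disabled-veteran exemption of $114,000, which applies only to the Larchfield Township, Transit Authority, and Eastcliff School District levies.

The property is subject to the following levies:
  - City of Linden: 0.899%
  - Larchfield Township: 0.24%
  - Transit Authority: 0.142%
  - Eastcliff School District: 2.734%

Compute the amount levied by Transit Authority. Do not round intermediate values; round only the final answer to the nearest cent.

$734.81

Assessed value = $2,037,000 × 0.31 = $631,470
Transit Authority taxable value = $631,470 − $114,000 = $517,470
Transit Authority levy = $517,470 × 0.00142 = $734.8074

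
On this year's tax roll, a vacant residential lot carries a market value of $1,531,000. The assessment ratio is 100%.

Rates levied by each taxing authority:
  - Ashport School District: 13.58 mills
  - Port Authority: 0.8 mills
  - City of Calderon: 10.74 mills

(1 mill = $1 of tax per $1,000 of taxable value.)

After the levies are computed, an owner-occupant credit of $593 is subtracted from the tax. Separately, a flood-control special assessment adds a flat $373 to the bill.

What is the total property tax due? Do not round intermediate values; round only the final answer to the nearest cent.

$38,238.72

Assessed value = $1,531,000 × 1 = $1,531,000
Ashport School District: $1,531,000 × 0.01358 = $20,790.98
Port Authority: $1,531,000 × 0.0008 = $1,224.8
City of Calderon: $1,531,000 × 0.01074 = $16,442.94
Levies subtotal = $38,458.72
After credit = $38,458.72 − $593 = $37,865.72
Total = $37,865.72 + $373 = $38,238.72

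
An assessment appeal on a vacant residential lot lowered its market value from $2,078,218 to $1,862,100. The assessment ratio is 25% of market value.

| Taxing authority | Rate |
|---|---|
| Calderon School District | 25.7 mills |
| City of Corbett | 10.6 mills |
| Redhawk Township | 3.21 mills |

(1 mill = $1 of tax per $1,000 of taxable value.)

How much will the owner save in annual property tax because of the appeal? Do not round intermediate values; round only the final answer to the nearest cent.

$2,134.71

Old assessed value = $2,078,218 × 0.25 = $519,554.5
New assessed value = $1,862,100 × 0.25 = $465,525
Combined rate = 0.0257 + 0.0106 + 0.00321 = 0.03951
Old tax = $519,554.5 × 0.03951 = $20,527.598295
New tax = $465,525 × 0.03951 = $18,392.89275
Reduction = $20,527.598295 − $18,392.89275 = $2,134.705545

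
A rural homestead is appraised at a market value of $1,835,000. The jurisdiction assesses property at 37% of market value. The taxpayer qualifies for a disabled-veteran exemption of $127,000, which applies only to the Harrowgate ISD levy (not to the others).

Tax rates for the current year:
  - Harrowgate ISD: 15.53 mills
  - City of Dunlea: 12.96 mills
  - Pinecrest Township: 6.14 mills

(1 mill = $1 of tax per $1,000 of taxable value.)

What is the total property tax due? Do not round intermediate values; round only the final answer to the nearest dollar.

Assessed value = $1,835,000 × 0.37 = $678,950
Harrowgate ISD: ($678,950 − $127,000) × 0.01553 = $551,950 × 0.01553 = $8,571.7835
City of Dunlea: $678,950 × 0.01296 = $8,799.192
Pinecrest Township: $678,950 × 0.00614 = $4,168.753
Total = $21,539.7285

$21,540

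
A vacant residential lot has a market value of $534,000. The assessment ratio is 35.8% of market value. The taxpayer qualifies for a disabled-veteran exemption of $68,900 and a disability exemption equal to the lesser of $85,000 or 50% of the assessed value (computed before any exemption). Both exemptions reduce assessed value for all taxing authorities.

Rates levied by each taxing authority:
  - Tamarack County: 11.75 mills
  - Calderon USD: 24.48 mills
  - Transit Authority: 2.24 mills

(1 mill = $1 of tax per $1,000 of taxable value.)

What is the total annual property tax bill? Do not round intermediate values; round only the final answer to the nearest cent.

Assessed value = $534,000 × 0.358 = $191,172
Disability exemption = min($85,000, 50% × $191,172) = min($85,000, $95,586) = $85,000 (dollar cap binds)
Taxable value = $191,172 − $68,900 − $85,000 = $37,272
Tamarack County: $37,272 × 0.01175 = $437.946
Calderon USD: $37,272 × 0.02448 = $912.41856
Transit Authority: $37,272 × 0.00224 = $83.48928
Total = $1,433.85384

$1,433.85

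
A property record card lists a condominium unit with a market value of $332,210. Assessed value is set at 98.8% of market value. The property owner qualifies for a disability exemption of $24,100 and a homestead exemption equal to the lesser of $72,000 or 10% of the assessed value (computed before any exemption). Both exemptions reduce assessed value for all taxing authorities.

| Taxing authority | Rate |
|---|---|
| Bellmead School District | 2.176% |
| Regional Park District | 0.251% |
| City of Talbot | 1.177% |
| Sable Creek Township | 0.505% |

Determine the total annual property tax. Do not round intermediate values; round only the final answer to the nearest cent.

$11,147.76

Assessed value = $332,210 × 0.988 = $328,223.48
Homestead exemption = min($72,000, 10% × $328,223.48) = min($72,000, $32,822.348) = $32,822.348 (percentage binds)
Taxable value = $328,223.48 − $24,100 − $32,822.348 = $271,301.132
Bellmead School District: $271,301.132 × 0.02176 = $5,903.51263232
Regional Park District: $271,301.132 × 0.00251 = $680.96584132
City of Talbot: $271,301.132 × 0.01177 = $3,193.21432364
Sable Creek Township: $271,301.132 × 0.00505 = $1,370.0707166
Total = $11,147.76351388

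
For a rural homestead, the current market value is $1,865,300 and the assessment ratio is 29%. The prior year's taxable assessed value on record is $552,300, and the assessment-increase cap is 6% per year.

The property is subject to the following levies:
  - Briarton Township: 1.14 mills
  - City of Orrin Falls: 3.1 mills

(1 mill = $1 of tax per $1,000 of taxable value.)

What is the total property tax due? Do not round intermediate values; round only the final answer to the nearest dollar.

Uncapped assessed value = $1,865,300 × 0.29 = $540,937
Cap limit = $552,300 × 1.06 = $585,438
Taxable assessed value = min($540,937, $585,438) = $540,937 (cap does not bind)
Briarton Township: $540,937 × 0.00114 = $616.66818
City of Orrin Falls: $540,937 × 0.0031 = $1,676.9047
Total = $2,293.57288

$2,294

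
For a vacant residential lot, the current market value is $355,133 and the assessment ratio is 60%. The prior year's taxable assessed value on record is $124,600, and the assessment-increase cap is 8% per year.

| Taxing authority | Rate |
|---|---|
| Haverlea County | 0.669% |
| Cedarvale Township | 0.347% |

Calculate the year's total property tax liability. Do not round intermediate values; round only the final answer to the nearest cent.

$1,367.21

Uncapped assessed value = $355,133 × 0.6 = $213,079.8
Cap limit = $124,600 × 1.08 = $134,568
Taxable assessed value = min($213,079.8, $134,568) = $134,568 (cap binds)
Haverlea County: $134,568 × 0.00669 = $900.25992
Cedarvale Township: $134,568 × 0.00347 = $466.95096
Total = $1,367.21088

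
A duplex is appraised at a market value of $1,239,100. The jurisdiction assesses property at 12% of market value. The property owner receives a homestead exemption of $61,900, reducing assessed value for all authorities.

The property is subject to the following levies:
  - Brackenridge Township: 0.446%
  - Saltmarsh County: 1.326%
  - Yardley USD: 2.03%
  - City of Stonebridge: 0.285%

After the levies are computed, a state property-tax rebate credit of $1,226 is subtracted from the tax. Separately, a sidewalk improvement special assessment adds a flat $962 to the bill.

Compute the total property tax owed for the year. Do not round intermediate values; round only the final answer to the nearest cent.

$3,283.19

Assessed value = $1,239,100 × 0.12 = $148,692
Taxable value = $148,692 − $61,900 = $86,792
Brackenridge Township: $86,792 × 0.00446 = $387.09232
Saltmarsh County: $86,792 × 0.01326 = $1,150.86192
Yardley USD: $86,792 × 0.0203 = $1,761.8776
City of Stonebridge: $86,792 × 0.00285 = $247.3572
Levies subtotal = $3,547.18904
After credit = $3,547.18904 − $1,226 = $2,321.18904
Total = $2,321.18904 + $962 = $3,283.18904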